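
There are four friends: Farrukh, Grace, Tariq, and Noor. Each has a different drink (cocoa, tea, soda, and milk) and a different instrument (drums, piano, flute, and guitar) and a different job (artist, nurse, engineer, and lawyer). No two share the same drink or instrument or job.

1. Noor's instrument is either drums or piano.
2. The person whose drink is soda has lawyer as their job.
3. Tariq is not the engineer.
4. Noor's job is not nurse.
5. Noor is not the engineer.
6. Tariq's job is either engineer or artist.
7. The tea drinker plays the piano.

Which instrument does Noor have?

drums

Clue 1 rules out flute and guitar for Noor's instrument.
With clues 1–7, piano is impossible for Noor's instrument.
That leaves drums.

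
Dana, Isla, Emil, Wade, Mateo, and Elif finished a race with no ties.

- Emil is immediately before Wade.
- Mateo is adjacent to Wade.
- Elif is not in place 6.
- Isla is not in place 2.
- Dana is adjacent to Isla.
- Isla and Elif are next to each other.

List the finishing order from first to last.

From clue 1: Emil is in {1,2,3,4,5}.
From clues 1–2: Emil is in {1,2,3,4}.
From clues 1–5: Dana is in {2,5,6}.
From clues 1–6: Emil → place 1, Wade → place 2, Mateo → place 3, Elif → place 4, Isla → place 5, Dana → place 6.

Emil, Wade, Mateo, Elif, Isla, Dana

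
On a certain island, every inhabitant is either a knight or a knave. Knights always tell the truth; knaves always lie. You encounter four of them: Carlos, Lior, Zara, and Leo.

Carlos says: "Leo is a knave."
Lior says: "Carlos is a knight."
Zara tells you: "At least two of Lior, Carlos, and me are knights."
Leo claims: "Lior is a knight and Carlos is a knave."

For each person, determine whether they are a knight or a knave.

Carlos: knight, Lior: knight, Zara: knight, Leo: knave

Consider Carlos. Suppose Carlos is a knave.
Then no assignment of the remaining roles makes every statement match its speaker's type — contradiction.
So Carlos is a knight.
With that fixed, Lior's statement is true, so Lior is a knight.
With that fixed, Zara's statement is true, so Zara is a knight.
With that fixed, Leo's statement is false, so Leo is a knave.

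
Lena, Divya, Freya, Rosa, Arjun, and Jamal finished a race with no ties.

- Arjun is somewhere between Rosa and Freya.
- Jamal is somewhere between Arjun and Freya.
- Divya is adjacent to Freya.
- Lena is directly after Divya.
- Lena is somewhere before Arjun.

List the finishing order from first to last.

From clue 1: Arjun is in {2,3,4,5}.
From clues 1–3: Jamal is in {3,4}.
From clues 1–4: Lena is in {3,6}.
From clues 1–5: Freya → place 1, Divya → place 2, Lena → place 3, Jamal → place 4, Arjun → place 5, Rosa → place 6.

Freya, Divya, Lena, Jamal, Arjun, Rosa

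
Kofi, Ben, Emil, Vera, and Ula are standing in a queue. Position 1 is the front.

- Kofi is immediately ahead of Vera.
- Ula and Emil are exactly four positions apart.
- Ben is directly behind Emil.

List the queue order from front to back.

Emil, Ben, Kofi, Vera, Ula

From clue 1: Kofi is in {1,2,3,4}.
From clues 1–2: Kofi is in {2,3}.
From clues 1–3: Emil → position 1, Ben → position 2, Kofi → position 3, Vera → position 4, Ula → position 5.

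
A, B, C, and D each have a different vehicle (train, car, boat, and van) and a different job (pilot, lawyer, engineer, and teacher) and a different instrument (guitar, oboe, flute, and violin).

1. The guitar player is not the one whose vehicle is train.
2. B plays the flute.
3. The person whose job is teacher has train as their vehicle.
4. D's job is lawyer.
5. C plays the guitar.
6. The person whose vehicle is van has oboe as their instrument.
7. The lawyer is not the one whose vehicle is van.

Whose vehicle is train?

B

With clues 1–4, D is impossible for the one with vehicle train.
With clues 1–5, C is impossible for the one with vehicle train.
With clues 1–7, A is impossible for the one with vehicle train.
That leaves B.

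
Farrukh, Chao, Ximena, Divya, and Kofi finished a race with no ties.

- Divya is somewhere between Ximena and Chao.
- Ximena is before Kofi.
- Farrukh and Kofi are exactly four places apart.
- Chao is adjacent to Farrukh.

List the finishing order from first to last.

From clue 1: Divya is in {2,3,4}.
From clues 1–3: Farrukh → place 1, Divya → place 3, Kofi → place 5.
From clues 1–4: Chao → place 2, Ximena → place 4.

Farrukh, Chao, Divya, Ximena, Kofi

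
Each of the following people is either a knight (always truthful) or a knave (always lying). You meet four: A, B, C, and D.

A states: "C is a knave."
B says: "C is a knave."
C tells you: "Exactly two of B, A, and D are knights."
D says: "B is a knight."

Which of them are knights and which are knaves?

A: knight, B: knight, C: knave, D: knight

Consider A. Suppose A is a knave.
Then no assignment of the remaining roles makes every statement match its speaker's type — contradiction.
So A is a knight.
Consider B. Suppose B is a knave.
Then no assignment of the remaining roles makes every statement match its speaker's type — contradiction.
So B is a knight.
With that fixed, D's statement is true, so D is a knight.
With that fixed, C's statement is false, so C is a knave.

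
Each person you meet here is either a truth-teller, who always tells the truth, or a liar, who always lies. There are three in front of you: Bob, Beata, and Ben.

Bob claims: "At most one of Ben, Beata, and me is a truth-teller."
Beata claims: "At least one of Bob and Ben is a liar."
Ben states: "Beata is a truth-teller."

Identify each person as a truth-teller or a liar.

Consider Bob. Suppose Bob is a truth-teller.
Then no assignment of the remaining roles makes every statement match its speaker's type — contradiction.
So Bob is a liar.
With that fixed, Beata's statement is true, so Beata is a truth-teller.
With that fixed, Ben's statement is true, so Ben is a truth-teller.

Bob: liar, Beata: truth-teller, Ben: truth-teller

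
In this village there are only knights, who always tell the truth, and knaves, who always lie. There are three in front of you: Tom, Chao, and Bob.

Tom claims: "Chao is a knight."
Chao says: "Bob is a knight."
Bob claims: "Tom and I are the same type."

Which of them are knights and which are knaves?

Tom: knight, Chao: knight, Bob: knight

Consider Tom. Suppose Tom is a knave.
Then whichever role Bob has, Bob's statement has the wrong truth value — contradiction.
So Tom is a knight.
Consider Chao. Suppose Chao is a knave.
Then Tom's statement comes out false, contradicting Tom being a knight.
So Chao is a knight.
Consider Bob. Suppose Bob is a knave.
Then Chao's statement comes out false, contradicting Chao being a knight.
So Bob is a knight.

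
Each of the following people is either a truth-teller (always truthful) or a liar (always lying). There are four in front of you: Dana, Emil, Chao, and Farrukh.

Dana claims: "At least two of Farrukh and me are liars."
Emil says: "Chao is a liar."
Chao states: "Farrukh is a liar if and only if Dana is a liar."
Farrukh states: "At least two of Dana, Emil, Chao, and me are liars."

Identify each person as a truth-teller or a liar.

Dana: liar, Emil: truth-teller, Chao: liar, Farrukh: truth-teller

Consider Dana. Suppose Dana is a truth-teller.
Then Dana's own statement would have to be true, but it can't be — contradiction.
So Dana is a liar.
Consider Emil. Suppose Emil is a liar.
Then no assignment of the remaining roles makes every statement match its speaker's type — contradiction.
So Emil is a truth-teller.
Consider Chao. Suppose Chao is a truth-teller.
Then Emil's statement comes out false, contradicting Emil being a truth-teller.
So Chao is a liar.
With that fixed, Farrukh's statement is true, so Farrukh is a truth-teller.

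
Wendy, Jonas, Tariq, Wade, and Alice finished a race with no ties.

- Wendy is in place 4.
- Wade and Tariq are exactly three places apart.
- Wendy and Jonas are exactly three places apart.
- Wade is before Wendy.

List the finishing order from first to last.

Jonas, Wade, Alice, Wendy, Tariq

From clue 1: Wendy → place 4.
From clues 1–2: Jonas is in {1,3}.
From clues 1–3: Jonas → place 1, Alice → place 3.
From clues 1–4: Wade → place 2, Tariq → place 5.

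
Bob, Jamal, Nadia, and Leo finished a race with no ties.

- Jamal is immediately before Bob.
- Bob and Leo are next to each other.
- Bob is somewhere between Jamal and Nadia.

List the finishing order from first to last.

Jamal, Bob, Leo, Nadia

From clue 1: Bob is in {2,3,4}.
From clues 1–2: Bob is in {2,3}.
From clues 1–3: Jamal → place 1, Bob → place 2, Leo → place 3, Nadia → place 4.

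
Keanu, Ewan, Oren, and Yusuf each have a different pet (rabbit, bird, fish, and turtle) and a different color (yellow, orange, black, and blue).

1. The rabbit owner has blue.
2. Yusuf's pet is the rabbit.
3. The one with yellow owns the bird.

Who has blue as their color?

Yusuf

With clues 1–2, Ewan, Keanu, and Oren are impossible for the one with color blue.
That leaves Yusuf.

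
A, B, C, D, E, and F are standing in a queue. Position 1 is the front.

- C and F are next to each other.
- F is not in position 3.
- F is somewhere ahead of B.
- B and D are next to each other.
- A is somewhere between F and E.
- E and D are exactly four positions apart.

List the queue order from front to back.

E, A, C, F, D, B

From clues 1–2: F is in {1,2,4,5,6}.
From clues 1–3: B is in {3,4,5,6}.
From clues 1–4: C is in {1,2,3}.
From clues 1–5: A is in {2,3,5}.
From clues 1–6: E → position 1, A → position 2, C → position 3, F → position 4, D → position 5, B → position 6.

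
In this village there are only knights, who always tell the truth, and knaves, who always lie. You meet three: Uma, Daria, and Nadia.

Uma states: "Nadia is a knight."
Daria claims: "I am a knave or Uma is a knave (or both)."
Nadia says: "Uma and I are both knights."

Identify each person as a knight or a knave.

Consider Uma. Suppose Uma is a knight.
Then whichever role Daria has, Daria's statement has the wrong truth value — contradiction.
So Uma is a knave.
With that fixed, Daria's statement is true, so Daria is a knight.
With that fixed, Nadia's statement is false, so Nadia is a knave.

Uma: knave, Daria: knight, Nadia: knave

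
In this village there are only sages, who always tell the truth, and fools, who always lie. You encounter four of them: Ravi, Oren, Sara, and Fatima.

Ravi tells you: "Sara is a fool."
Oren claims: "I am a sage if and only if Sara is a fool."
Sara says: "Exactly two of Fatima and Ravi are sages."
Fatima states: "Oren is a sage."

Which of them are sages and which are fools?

Ravi: sage, Oren: fool, Sara: fool, Fatima: fool

Consider Ravi. Suppose Ravi is a fool.
Then no assignment of the remaining roles makes every statement match its speaker's type — contradiction.
So Ravi is a sage.
Consider Oren. Suppose Oren is a sage.
Then no assignment of the remaining roles makes every statement match its speaker's type — contradiction.
So Oren is a fool.
With that fixed, Fatima's statement is false, so Fatima is a fool.
With that fixed, Sara's statement is false, so Sara is a fool.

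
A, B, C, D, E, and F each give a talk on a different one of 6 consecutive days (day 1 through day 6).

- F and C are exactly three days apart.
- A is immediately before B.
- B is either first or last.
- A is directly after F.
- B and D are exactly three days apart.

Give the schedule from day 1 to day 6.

From clues 1–2: A is in {1,2,3,4,5}.
From clues 1–3: A → day 5, B → day 6.
From clues 1–4: C → day 1, F → day 4.
From clues 1–5: E → day 2, D → day 3.

C, E, D, F, A, B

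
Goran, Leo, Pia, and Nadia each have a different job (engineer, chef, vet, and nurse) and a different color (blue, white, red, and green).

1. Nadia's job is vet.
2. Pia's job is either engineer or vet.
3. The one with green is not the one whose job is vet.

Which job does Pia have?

engineer

Clue 1 rules out vet for Pia's job.
With clues 1–2, chef and nurse are impossible for Pia's job.
That leaves engineer.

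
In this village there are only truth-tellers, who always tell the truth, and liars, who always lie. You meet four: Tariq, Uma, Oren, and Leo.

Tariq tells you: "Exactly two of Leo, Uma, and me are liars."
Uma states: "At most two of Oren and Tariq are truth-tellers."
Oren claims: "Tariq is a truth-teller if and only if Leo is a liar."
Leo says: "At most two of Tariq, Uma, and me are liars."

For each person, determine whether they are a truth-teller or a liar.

Regardless of anyone's role, Uma's statement is true, so Uma is a truth-teller.
With that fixed, Leo's statement is true, so Leo is a truth-teller.
With that fixed, Tariq's statement is false, so Tariq is a liar.
With that fixed, Oren's statement is true, so Oren is a truth-teller.

Tariq: liar, Uma: truth-teller, Oren: truth-teller, Leo: truth-teller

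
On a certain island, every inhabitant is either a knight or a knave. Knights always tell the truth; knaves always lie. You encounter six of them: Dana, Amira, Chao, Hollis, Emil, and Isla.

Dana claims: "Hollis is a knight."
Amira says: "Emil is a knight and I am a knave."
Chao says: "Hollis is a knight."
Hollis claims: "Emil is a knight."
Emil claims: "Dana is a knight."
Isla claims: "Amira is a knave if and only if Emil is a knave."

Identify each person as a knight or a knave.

Dana: knave, Amira: knave, Chao: knave, Hollis: knave, Emil: knave, Isla: knight

Consider Dana. Suppose Dana is a knight.
Then no assignment of the remaining roles makes every statement match its speaker's type — contradiction.
So Dana is a knave.
With that fixed, Emil's statement is false, so Emil is a knave.
With that fixed, Amira's statement is false, so Amira is a knave.
With that fixed, Hollis's statement is false, so Hollis is a knave.
With that fixed, Isla's statement is true, so Isla is a knight.
With that fixed, Chao's statement is false, so Chao is a knave.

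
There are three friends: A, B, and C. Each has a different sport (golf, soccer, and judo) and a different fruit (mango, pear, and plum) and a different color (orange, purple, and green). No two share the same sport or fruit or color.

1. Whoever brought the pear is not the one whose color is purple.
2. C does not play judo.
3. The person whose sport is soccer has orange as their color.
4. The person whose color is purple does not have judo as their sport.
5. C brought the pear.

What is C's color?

With clues 1–4, green is impossible for C's color.
With clues 1–5, purple is impossible for C's color.
That leaves orange.

orange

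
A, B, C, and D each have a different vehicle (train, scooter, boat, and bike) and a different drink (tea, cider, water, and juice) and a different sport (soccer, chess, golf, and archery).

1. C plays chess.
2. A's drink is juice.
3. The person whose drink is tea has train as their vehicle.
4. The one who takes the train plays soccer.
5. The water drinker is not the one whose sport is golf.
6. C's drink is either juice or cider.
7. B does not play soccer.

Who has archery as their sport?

Clue 1 rules out C for the one with sport archery.
With clues 1–6, A is impossible for the one with sport archery.
With clues 1–7, D is impossible for the one with sport archery.
That leaves B.

B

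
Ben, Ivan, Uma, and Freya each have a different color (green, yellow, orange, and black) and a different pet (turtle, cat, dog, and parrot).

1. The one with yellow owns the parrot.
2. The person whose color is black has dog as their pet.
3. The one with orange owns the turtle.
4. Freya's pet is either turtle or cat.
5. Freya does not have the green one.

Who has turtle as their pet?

Freya

With clues 1–5, Ben, Ivan, and Uma are impossible for the one with pet turtle.
That leaves Freya.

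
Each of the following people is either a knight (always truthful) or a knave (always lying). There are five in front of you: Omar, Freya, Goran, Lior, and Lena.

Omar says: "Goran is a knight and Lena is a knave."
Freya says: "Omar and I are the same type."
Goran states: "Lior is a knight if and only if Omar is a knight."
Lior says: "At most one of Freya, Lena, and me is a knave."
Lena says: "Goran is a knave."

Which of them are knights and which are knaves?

Consider Omar. Suppose Omar is a knave.
Then whichever role Freya has, Freya's statement has the wrong truth value — contradiction.
So Omar is a knight.
Consider Freya. Suppose Freya is a knave.
Then no assignment of the remaining roles makes every statement match its speaker's type — contradiction.
So Freya is a knight.
Consider Goran. Suppose Goran is a knave.
Then Omar's statement comes out false, contradicting Omar being a knight.
So Goran is a knight.
With that fixed, Lena's statement is false, so Lena is a knave.
Consider Lior. Suppose Lior is a knave.
Then Goran's statement comes out false, contradicting Goran being a knight.
So Lior is a knight.

Omar: knight, Freya: knight, Goran: knight, Lior: knight, Lena: knave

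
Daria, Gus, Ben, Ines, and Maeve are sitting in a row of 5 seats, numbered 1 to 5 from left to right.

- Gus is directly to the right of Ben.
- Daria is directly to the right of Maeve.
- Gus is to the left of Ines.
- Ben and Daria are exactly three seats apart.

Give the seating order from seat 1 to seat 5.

Ben, Gus, Maeve, Daria, Ines

From clue 1: Gus is in {2,3,4,5}.
From clues 1–2: Ines is in {1,3,5}.
From clues 1–3: Gus is in {2,4}.
From clues 1–4: Ben → seat 1, Gus → seat 2, Maeve → seat 3, Daria → seat 4, Ines → seat 5.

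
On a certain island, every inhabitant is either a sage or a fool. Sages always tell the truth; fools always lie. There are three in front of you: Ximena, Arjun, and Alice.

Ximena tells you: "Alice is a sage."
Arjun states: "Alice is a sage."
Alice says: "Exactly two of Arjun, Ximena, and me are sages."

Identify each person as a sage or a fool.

Ximena: fool, Arjun: fool, Alice: fool

Consider Ximena. Suppose Ximena is a sage.
Then no assignment of the remaining roles makes every statement match its speaker's type — contradiction.
So Ximena is a fool.
Consider Arjun. Suppose Arjun is a sage.
Then no assignment of the remaining roles makes every statement match its speaker's type — contradiction.
So Arjun is a fool.
With that fixed, Alice's statement is false, so Alice is a fool.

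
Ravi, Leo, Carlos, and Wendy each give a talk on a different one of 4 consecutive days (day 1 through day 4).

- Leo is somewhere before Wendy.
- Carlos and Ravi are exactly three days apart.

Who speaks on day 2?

With clues 1–2, Carlos, Ravi, and Wendy are ruled out for day 2.
So day 2 is Leo.

Leo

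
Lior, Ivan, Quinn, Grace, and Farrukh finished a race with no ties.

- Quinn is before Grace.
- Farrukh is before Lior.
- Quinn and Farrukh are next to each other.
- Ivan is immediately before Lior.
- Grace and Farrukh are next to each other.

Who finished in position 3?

Grace

With clues 1–4, Farrukh, Lior, and Quinn are ruled out for place 3.
With clues 1–5, Ivan is ruled out for place 3.
So place 3 is Grace.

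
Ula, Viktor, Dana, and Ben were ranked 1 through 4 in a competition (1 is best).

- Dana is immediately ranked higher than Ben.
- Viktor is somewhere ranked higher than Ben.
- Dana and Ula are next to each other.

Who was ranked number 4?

With clue 1, Dana is ruled out for rank 4.
With clues 1–2, Viktor is ruled out for rank 4.
With clues 1–3, Ula is ruled out for rank 4.
So rank 4 is Ben.

Ben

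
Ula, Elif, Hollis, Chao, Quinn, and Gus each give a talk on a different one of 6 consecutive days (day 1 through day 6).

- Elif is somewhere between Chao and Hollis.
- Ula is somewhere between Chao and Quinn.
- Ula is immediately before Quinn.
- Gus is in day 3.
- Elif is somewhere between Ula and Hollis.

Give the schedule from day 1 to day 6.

From clue 1: Elif is in {2,3,4,5}.
From clues 1–2: Ula is in {2,3,4,5}.
From clues 1–4: Elif → day 2, Gus → day 3.
From clues 1–5: Hollis → day 1, Chao → day 4, Ula → day 5, Quinn → day 6.

Hollis, Elif, Gus, Chao, Ula, Quinn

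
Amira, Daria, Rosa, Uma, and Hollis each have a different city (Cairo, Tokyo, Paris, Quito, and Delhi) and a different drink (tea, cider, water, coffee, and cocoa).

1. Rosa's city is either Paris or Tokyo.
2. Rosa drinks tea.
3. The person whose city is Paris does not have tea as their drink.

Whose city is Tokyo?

Rosa

With clues 1–3, Amira, Daria, Hollis, and Uma are impossible for the one with city Tokyo.
That leaves Rosa.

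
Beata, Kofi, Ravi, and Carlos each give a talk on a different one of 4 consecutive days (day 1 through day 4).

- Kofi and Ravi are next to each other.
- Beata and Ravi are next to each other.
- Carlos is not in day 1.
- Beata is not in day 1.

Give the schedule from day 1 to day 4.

From clues 1–2: Ravi is in {2,3}.
From clues 1–3: Ravi → day 2, Carlos → day 4.
From clues 1–4: Kofi → day 1, Beata → day 3.

Kofi, Ravi, Beata, Carlos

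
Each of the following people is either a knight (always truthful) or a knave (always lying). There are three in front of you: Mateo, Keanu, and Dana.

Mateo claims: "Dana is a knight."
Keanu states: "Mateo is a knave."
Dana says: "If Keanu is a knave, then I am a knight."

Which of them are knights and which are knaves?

Mateo: knight, Keanu: knave, Dana: knight

Consider Mateo. Suppose Mateo is a knave.
Then no assignment of the remaining roles makes every statement match its speaker's type — contradiction.
So Mateo is a knight.
With that fixed, Keanu's statement is false, so Keanu is a knave.
Consider Dana. Suppose Dana is a knave.
Then Mateo's statement comes out false, contradicting Mateo being a knight.
So Dana is a knight.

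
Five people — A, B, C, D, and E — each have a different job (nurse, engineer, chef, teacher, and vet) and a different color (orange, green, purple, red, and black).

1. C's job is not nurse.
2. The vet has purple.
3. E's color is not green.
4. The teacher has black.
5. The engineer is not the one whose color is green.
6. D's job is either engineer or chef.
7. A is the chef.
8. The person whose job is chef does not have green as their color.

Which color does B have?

With clues 1–8, black, orange, purple, and red are impossible for B's color.
That leaves green.

green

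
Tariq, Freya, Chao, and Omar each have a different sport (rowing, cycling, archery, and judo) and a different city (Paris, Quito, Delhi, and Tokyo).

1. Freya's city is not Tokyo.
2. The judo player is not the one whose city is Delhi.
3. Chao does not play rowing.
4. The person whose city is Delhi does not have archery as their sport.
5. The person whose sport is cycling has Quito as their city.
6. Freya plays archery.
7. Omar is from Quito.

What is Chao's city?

With clues 1–5, Delhi is impossible for Chao's city.
With clues 1–6, Paris is impossible for Chao's city.
With clues 1–7, Quito is impossible for Chao's city.
That leaves Tokyo.

Tokyo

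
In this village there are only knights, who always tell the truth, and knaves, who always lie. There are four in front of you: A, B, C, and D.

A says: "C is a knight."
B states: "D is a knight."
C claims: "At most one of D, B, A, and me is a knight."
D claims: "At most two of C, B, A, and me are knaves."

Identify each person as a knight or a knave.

Consider A. Suppose A is a knight.
Then no assignment of the remaining roles makes every statement match its speaker's type — contradiction.
So A is a knave.
Consider B. Suppose B is a knave.
Then no assignment of the remaining roles makes every statement match its speaker's type — contradiction.
So B is a knight.
Consider C. Suppose C is a knight.
Then A's statement comes out true, contradicting A being a knave.
So C is a knave.
Consider D. Suppose D is a knave.
Then B's statement comes out false, contradicting B being a knight.
So D is a knight.

A: knave, B: knight, C: knave, D: knight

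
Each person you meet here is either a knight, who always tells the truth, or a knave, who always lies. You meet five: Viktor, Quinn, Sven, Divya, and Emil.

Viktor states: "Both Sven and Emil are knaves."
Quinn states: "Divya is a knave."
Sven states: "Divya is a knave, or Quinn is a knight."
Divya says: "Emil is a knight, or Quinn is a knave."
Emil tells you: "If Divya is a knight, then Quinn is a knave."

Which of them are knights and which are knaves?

Viktor: knave, Quinn: knave, Sven: knave, Divya: knight, Emil: knight

Consider Viktor. Suppose Viktor is a knight.
Then no assignment of the remaining roles makes every statement match its speaker's type — contradiction.
So Viktor is a knave.
Consider Quinn. Suppose Quinn is a knight.
Then no assignment of the remaining roles makes every statement match its speaker's type — contradiction.
So Quinn is a knave.
With that fixed, Divya's statement is true, so Divya is a knight.
With that fixed, Emil's statement is true, so Emil is a knight.
With that fixed, Sven's statement is false, so Sven is a knave.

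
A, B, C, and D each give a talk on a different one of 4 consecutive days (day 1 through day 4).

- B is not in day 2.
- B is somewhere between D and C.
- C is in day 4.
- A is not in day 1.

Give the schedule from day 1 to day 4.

D, A, B, C

From clue 1: B is in {1,3,4}.
From clues 1–2: B → day 3.
From clues 1–3: C → day 4.
From clues 1–4: D → day 1, A → day 2.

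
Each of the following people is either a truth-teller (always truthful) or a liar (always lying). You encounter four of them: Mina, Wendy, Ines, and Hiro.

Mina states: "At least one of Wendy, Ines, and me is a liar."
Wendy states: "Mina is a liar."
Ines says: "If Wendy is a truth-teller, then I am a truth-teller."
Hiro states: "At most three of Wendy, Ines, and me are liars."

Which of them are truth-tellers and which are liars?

Mina: truth-teller, Wendy: liar, Ines: truth-teller, Hiro: truth-teller

Regardless of anyone's role, Hiro's statement is true, so Hiro is a truth-teller.
Consider Mina. Suppose Mina is a liar.
Then Mina's own statement would have to be false, but it can't be — contradiction.
So Mina is a truth-teller.
With that fixed, Wendy's statement is false, so Wendy is a liar.
With that fixed, Ines's statement is true, so Ines is a truth-teller.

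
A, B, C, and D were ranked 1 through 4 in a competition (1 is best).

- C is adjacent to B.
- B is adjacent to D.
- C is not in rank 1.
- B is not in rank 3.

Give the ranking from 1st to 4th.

D, B, C, A

From clues 1–2: A is in {1,4}.
From clues 1–4: D → rank 1, B → rank 2, C → rank 3, A → rank 4.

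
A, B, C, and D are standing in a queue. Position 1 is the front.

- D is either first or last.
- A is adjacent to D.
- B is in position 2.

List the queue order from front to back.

C, B, A, D

From clue 1: D is in {1,4}.
From clues 1–2: A is in {2,3}.
From clues 1–3: C → position 1, B → position 2, A → position 3, D → position 4.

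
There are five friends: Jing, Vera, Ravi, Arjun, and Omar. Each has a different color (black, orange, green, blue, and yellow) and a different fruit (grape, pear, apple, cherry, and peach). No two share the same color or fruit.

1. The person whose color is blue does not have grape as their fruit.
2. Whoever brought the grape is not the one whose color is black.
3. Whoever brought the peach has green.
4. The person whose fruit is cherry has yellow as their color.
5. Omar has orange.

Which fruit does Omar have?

With clues 1–5, apple, cherry, peach, and pear are impossible for Omar's fruit.
That leaves grape.

grape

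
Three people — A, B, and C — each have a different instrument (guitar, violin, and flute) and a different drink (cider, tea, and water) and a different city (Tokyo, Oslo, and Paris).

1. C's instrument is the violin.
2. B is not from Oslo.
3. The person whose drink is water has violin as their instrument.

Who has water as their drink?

C

With clues 1–3, A and B are impossible for the one with drink water.
That leaves C.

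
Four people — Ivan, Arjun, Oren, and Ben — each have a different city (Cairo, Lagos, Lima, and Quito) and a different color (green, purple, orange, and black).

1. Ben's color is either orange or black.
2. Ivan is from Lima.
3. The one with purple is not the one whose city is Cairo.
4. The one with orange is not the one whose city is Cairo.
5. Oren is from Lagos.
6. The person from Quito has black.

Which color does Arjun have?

green

With clues 1–6, black, orange, and purple are impossible for Arjun's color.
That leaves green.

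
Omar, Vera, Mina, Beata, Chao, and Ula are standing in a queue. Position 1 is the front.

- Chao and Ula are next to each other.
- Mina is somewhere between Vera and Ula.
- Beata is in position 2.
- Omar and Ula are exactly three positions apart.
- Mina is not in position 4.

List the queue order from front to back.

Omar, Beata, Chao, Ula, Mina, Vera

From clues 1–2: Mina is in {2,3,4,5}.
From clues 1–3: Beata → position 2.
From clues 1–4: Omar is in {1,3}.
From clues 1–5: Omar → position 1, Chao → position 3, Ula → position 4, Mina → position 5, Vera → position 6.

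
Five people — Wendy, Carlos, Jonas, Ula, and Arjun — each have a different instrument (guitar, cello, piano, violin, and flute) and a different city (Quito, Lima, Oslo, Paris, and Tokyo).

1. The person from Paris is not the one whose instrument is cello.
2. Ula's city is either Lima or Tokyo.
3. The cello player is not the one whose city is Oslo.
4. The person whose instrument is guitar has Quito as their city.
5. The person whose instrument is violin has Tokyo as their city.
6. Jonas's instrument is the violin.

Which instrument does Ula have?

With clues 1–4, guitar is impossible for Ula's instrument.
With clues 1–5, flute and piano are impossible for Ula's instrument.
With clues 1–6, violin is impossible for Ula's instrument.
That leaves cello.

cello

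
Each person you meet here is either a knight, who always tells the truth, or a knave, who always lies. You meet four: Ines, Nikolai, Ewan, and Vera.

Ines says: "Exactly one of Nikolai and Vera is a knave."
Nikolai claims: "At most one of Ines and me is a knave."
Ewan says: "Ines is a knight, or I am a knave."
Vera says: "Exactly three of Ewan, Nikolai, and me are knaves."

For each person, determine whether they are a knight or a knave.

Ines: knight, Nikolai: knight, Ewan: knight, Vera: knave

Consider Ines. Suppose Ines is a knave.
Then whichever role Ewan has, Ewan's statement has the wrong truth value — contradiction.
So Ines is a knight.
With that fixed, Nikolai's statement is true, so Nikolai is a knight.
With that fixed, Ewan's statement is true, so Ewan is a knight.
With that fixed, Vera's statement is false, so Vera is a knave.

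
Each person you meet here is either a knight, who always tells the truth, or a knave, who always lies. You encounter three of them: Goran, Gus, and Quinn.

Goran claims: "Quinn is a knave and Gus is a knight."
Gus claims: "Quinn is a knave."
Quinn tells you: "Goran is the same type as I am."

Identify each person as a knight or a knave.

Goran: knight, Gus: knight, Quinn: knave

Consider Goran. Suppose Goran is a knave.
Then whichever role Quinn has, Quinn's statement has the wrong truth value — contradiction.
So Goran is a knight.
Consider Gus. Suppose Gus is a knave.
Then Goran's statement comes out false, contradicting Goran being a knight.
So Gus is a knight.
Consider Quinn. Suppose Quinn is a knight.
Then Goran's statement comes out false, contradicting Goran being a knight.
So Quinn is a knave.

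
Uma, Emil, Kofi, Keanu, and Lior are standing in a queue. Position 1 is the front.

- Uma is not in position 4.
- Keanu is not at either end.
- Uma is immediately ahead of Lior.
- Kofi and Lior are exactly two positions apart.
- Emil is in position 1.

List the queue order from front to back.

From clue 1: Uma is in {1,2,3,5}.
From clues 1–2: Keanu is in {2,3,4}.
From clues 1–3: Uma is in {1,2,3}.
From clues 1–4: Uma is in {1,2}.
From clues 1–5: Emil → position 1, Uma → position 2, Lior → position 3, Keanu → position 4, Kofi → position 5.

Emil, Uma, Lior, Keanu, Kofi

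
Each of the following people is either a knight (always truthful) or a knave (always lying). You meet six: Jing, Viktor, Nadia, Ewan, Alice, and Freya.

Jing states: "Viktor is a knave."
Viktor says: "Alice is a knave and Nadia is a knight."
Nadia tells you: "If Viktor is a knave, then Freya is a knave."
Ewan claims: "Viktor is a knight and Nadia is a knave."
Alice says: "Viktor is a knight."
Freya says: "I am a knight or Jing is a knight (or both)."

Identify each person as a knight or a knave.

Consider Jing. Suppose Jing is a knave.
Then no assignment of the remaining roles makes every statement match its speaker's type — contradiction.
So Jing is a knight.
With that fixed, Freya's statement is true, so Freya is a knight.
Consider Viktor. Suppose Viktor is a knight.
Then Jing's statement comes out false, contradicting Jing being a knight.
So Viktor is a knave.
With that fixed, Nadia's statement is false, so Nadia is a knave.
With that fixed, Ewan's statement is false, so Ewan is a knave.
With that fixed, Alice's statement is false, so Alice is a knave.

Jing: knight, Viktor: knave, Nadia: knave, Ewan: knave, Alice: knave, Freya: knight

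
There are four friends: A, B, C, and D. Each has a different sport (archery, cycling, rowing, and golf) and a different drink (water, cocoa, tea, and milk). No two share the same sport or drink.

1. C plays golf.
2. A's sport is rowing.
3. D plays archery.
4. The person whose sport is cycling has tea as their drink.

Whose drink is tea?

B

With clues 1–4, A, C, and D are impossible for the one with drink tea.
That leaves B.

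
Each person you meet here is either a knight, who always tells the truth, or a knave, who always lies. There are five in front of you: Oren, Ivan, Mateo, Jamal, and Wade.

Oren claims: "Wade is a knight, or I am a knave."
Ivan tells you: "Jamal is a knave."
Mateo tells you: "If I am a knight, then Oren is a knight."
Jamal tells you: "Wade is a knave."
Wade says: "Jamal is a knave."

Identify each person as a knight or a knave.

Consider Oren. Suppose Oren is a knave.
Then Oren's own statement would have to be false, but it can't be — contradiction.
So Oren is a knight.
With that fixed, Mateo's statement is true, so Mateo is a knight.
Consider Ivan. Suppose Ivan is a knave.
Then no assignment of the remaining roles makes every statement match its speaker's type — contradiction.
So Ivan is a knight.
Consider Jamal. Suppose Jamal is a knight.
Then Ivan's statement comes out false, contradicting Ivan being a knight.
So Jamal is a knave.
With that fixed, Wade's statement is true, so Wade is a knight.

Oren: knight, Ivan: knight, Mateo: knight, Jamal: knave, Wade: knight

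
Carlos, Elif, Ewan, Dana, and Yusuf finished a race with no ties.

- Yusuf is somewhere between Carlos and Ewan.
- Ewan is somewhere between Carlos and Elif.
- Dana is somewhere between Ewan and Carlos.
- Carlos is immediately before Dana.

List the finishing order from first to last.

From clue 1: Yusuf is in {2,3,4}.
From clues 1–2: Ewan is in {2,3,4}.
From clues 1–3: Carlos is in {1,5}.
From clues 1–4: Carlos → place 1, Dana → place 2, Yusuf → place 3, Ewan → place 4, Elif → place 5.

Carlos, Dana, Yusuf, Ewan, Elif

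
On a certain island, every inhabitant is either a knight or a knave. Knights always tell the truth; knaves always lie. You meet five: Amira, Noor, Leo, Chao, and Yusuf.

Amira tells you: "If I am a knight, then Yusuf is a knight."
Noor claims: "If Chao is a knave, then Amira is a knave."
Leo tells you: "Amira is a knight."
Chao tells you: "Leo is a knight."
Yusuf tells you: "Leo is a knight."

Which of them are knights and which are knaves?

Amira: knight, Noor: knight, Leo: knight, Chao: knight, Yusuf: knight

Consider Amira. Suppose Amira is a knave.
Then Amira's own statement would have to be false, but it can't be — contradiction.
So Amira is a knight.
With that fixed, Leo's statement is true, so Leo is a knight.
With that fixed, Chao's statement is true, so Chao is a knight.
With that fixed, Yusuf's statement is true, so Yusuf is a knight.
With that fixed, Noor's statement is true, so Noor is a knight.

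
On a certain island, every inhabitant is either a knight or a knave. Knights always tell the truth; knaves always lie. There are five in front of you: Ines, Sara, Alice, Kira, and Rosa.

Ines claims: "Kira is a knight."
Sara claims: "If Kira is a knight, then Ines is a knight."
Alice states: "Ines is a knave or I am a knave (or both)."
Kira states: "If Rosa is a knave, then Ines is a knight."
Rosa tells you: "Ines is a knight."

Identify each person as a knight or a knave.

Consider Ines. Suppose Ines is a knight.
Then whichever role Alice has, Alice's statement has the wrong truth value — contradiction.
So Ines is a knave.
With that fixed, Alice's statement is true, so Alice is a knight.
With that fixed, Rosa's statement is false, so Rosa is a knave.
With that fixed, Kira's statement is false, so Kira is a knave.
With that fixed, Sara's statement is true, so Sara is a knight.

Ines: knave, Sara: knight, Alice: knight, Kira: knave, Rosa: knave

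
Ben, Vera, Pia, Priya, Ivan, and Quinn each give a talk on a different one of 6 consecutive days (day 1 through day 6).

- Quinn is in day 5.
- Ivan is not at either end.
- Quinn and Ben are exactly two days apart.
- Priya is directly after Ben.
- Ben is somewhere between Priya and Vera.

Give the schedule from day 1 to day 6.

Vera, Ivan, Ben, Priya, Quinn, Pia

From clue 1: Quinn → day 5.
From clues 1–2: Ivan is in {2,3,4}.
From clues 1–3: Ben → day 3.
From clues 1–4: Ivan → day 2, Priya → day 4.
From clues 1–5: Vera → day 1, Pia → day 6.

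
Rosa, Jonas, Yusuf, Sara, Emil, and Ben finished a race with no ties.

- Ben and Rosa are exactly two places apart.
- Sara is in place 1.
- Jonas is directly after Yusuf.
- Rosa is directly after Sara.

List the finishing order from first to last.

From clues 1–2: Sara → place 1.
From clues 1–3: Jonas is in {3,6}.
From clues 1–4: Rosa → place 2, Emil → place 3, Ben → place 4, Yusuf → place 5, Jonas → place 6.

Sara, Rosa, Emil, Ben, Yusuf, Jonas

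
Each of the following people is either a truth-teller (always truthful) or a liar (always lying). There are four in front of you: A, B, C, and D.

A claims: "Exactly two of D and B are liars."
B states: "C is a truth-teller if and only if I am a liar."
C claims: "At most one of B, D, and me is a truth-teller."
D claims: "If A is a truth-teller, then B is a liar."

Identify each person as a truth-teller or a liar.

Consider A. Suppose A is a truth-teller.
Then no assignment of the remaining roles makes every statement match its speaker's type — contradiction.
So A is a liar.
With that fixed, D's statement is true, so D is a truth-teller.
Consider B. Suppose B is a liar.
Then whichever role C has, C's statement has the wrong truth value — contradiction.
So B is a truth-teller.
With that fixed, C's statement is false, so C is a liar.

A: liar, B: truth-teller, C: liar, D: truth-teller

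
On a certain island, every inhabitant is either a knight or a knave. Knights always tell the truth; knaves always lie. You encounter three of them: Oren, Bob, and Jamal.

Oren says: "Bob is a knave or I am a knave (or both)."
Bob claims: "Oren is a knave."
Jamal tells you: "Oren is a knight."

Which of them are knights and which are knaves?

Oren: knight, Bob: knave, Jamal: knight

Consider Oren. Suppose Oren is a knave.
Then Oren's own statement would have to be false, but it can't be — contradiction.
So Oren is a knight.
With that fixed, Bob's statement is false, so Bob is a knave.
With that fixed, Jamal's statement is true, so Jamal is a knight.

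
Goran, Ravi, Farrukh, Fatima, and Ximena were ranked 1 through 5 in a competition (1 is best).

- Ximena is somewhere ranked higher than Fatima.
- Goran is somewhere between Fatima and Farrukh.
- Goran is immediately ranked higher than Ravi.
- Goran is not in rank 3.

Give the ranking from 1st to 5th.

Farrukh, Goran, Ravi, Ximena, Fatima

From clue 1: Fatima is in {2,3,4,5}.
From clues 1–2: Goran is in {2,3,4}.
From clues 1–3: Goran is in {2,3}.
From clues 1–4: Farrukh → rank 1, Goran → rank 2, Ravi → rank 3, Ximena → rank 4, Fatima → rank 5.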